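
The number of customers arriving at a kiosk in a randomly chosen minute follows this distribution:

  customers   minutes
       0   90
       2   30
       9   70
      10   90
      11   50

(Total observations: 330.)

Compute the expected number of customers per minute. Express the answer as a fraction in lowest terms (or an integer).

Total = 330, so P(customers=0) = 90/330, etc.
E[X] = (3/11)·0 + (1/11)·2 + (7/33)·9 + (3/11)·10 + (5/33)·11
     = 214/33

214/33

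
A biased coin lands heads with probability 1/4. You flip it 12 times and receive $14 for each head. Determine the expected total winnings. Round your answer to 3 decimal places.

E[#heads] = 12·1/4 = 3 (linearity over flips).
E[winnings] = 14·3 = 42.
≈ 42.000

$42.000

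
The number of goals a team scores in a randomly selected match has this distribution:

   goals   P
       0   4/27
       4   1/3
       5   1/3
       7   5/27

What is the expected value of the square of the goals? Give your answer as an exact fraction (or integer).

614/27

E[X²] = (4/27)·0 + (1/3)·16 + (1/3)·25 + (5/27)·49
     = 614/27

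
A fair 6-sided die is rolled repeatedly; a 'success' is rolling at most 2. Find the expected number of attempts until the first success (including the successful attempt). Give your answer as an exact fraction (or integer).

3

For a geometric distribution, E[trials] = 1/p = 1/(1/3) = 3.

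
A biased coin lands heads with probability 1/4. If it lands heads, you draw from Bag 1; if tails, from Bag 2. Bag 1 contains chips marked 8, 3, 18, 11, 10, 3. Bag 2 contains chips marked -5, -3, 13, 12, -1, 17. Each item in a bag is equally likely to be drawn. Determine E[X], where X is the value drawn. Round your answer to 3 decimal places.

6.333

E[X | Bag 1] = (8 + 3 + 18 + 11 + 10 + 3)/6 = 53/6
E[X | Bag 2] = (-5 − 3 + 13 + 12 − 1 + 17)/6 = 11/2
E[X] = (1/4)·53/6 + (3/4)·11/2 = 19/3 ≈ 6.333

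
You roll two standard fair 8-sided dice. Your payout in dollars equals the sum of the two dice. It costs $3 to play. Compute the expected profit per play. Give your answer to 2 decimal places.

Distribution of the sum of the two dice: 2 w.p. 1/64, 3 w.p. 1/32, 4 w.p. 3/64, 5 w.p. 1/16, 6 w.p. 5/64, 7 w.p. 3/32, …
E[payout] = (1/64)·2 + (1/32)·3 + (3/64)·4 + (1/16)·5 + (5/64)·6 + (3/32)·7 + (7/64)·8 + (1/8)·9 + (7/64)·10 + (3/32)·11 + (5/64)·12 + (1/16)·13 + (3/64)·14 + (1/32)·15 + (1/64)·16 = 9
Expected profit = 9 − 3 = 6 ≈ $6.00

$6.00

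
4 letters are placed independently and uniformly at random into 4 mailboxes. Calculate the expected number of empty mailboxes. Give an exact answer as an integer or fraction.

81/64

Let Xⱼ=1 if mailbox j is empty. P(Xⱼ=1) = ((4-1)/4)^4 = 81/256.
By linearity, E[#empty] = 4·81/256 = 81/64.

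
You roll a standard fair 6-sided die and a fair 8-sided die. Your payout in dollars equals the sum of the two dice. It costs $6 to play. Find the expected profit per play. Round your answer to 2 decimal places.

Distribution of the sum of the two dice: 2 w.p. 1/48, 3 w.p. 1/24, 4 w.p. 1/16, 5 w.p. 1/12, 6 w.p. 5/48, 7 w.p. 1/8, …
E[payout] = (1/48)·2 + (1/24)·3 + (1/16)·4 + (1/12)·5 + (5/48)·6 + (1/8)·7 + (1/8)·8 + (1/8)·9 + (5/48)·10 + (1/12)·11 + (1/16)·12 + (1/24)·13 + (1/48)·14 = 8
Expected profit = 8 − 6 = 2 ≈ $2.00

$2.00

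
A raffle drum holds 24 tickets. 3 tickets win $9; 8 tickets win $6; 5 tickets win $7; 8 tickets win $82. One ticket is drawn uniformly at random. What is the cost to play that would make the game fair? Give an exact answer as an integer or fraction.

E[payout] = (3/24)·9 + (8/24)·6 + (5/24)·7 + (8/24)·82 = 383/12
Fair fee = E[payout] = 383/12

383/12 dollars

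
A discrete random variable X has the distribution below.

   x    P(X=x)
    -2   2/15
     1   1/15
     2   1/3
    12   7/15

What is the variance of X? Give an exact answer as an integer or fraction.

E[X] = (2/15)·(-2) + (1/15)·1 + (1/3)·2 + (7/15)·12 = 91/15
E[X²] = (2/15)·4 + (1/15)·1 + (1/3)·4 + (7/15)·144 = 1037/15
Var(X) = 1037/15 − (91/15)² = 7274/225

7274/225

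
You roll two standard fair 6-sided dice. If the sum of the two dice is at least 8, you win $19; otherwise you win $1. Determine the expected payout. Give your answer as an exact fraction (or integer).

E[payout] = (7/12)·1 + (5/12)·19 = 17/2

17/2 dollars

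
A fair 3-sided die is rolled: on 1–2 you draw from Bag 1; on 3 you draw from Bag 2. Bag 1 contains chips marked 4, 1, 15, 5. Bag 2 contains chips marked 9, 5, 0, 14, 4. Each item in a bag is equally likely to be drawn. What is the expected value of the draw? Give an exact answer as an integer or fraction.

E[X | Bag 1] = (4 + 1 + 15 + 5)/4 = 25/4
E[X | Bag 2] = (9 + 5 + 0 + 14 + 4)/5 = 32/5
E[X] = (2/3)·25/4 + (1/3)·32/5 = 63/10

63/10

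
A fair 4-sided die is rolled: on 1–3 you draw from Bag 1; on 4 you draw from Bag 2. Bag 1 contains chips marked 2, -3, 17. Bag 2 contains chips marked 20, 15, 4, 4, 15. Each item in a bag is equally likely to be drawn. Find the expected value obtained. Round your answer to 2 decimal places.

6.90

E[X | Bag 1] = (2 − 3 + 17)/3 = 16/3
E[X | Bag 2] = (20 + 15 + 4 + 4 + 15)/5 = 58/5
E[X] = (3/4)·16/3 + (1/4)·58/5 = 69/10 ≈ 6.90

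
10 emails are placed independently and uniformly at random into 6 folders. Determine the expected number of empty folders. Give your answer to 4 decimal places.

Let Xⱼ=1 if folder j is empty. P(Xⱼ=1) = ((6-1)/6)^10 = 9765625/60466176.
By linearity, E[#empty] = 6·9765625/60466176 = 9765625/10077696.
≈ 0.9690

0.9690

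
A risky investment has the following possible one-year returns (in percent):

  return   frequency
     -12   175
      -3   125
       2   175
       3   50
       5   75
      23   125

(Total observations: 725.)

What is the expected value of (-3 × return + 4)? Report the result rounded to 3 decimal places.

-1.276

Total = 725, so P(return=-12) = 175/725, etc.
E[-3x+4] = (7/29)·40 + (5/29)·13 + (7/29)·(-2) + (2/29)·(-5) + (3/29)·(-11) + (5/29)·(-65)
     = -37/29 ≈ -1.276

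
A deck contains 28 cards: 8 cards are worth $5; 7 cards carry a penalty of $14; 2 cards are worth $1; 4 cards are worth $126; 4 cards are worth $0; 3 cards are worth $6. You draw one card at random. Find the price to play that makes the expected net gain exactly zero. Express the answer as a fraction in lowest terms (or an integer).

233/14 dollars

E[payout] = (8/28)·5 + (7/28)·(-14) + (2/28)·1 + (4/28)·126 + (4/28)·0 + (3/28)·6 = 233/14
Fair fee = E[payout] = 233/14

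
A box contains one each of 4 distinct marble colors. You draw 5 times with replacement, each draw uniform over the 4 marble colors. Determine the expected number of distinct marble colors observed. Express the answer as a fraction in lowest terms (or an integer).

Let Xⱼ=1 if type j appears at least once. P(Xⱼ=1) = 1 − ((4−1)/4)^5 = 781/1024.
E[#distinct] = 4·781/1024 = 781/256.

781/256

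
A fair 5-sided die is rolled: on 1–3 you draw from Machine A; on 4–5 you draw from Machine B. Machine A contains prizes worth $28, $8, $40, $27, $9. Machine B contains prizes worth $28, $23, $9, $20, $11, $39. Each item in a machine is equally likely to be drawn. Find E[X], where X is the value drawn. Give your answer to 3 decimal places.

E[X | Machine A] = (28 + 8 + 40 + 27 + 9)/5 = 112/5
E[X | Machine B] = (28 + 23 + 9 + 20 + 11 + 39)/6 = 65/3
E[X] = (3/5)·112/5 + (2/5)·65/3 = 1658/75 ≈ 22.107

$22.107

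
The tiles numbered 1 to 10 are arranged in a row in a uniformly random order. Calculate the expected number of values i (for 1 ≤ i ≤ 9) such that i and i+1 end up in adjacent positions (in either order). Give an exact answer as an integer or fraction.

9/5

For each i ∈ {1,…,9}, let Xᵢ = 1 if i and i+1 are adjacent. P(Xᵢ=1) = 2·(10−1)!/10! = 2/10.
By linearity, E[ΣXᵢ] = (9)·(2/10) = 9/5.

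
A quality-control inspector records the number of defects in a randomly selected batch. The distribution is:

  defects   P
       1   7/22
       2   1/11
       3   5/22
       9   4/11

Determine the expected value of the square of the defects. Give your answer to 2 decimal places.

32.18

E[X²] = (7/22)·1 + (1/11)·4 + (5/22)·9 + (4/11)·81
     = 354/11 ≈ 32.18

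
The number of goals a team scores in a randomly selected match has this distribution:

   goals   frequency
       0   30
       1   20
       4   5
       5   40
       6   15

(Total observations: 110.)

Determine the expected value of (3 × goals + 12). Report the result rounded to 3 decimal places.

Total = 110, so P(goals=0) = 30/110, etc.
E[3x+12] = (3/11)·12 + (2/11)·15 + (1/22)·24 + (4/11)·27 + (3/22)·30
     = 21 ≈ 21.000

21.000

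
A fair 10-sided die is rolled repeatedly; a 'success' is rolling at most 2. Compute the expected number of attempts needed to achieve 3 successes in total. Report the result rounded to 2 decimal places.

By linearity (sum of 3 independent geometric waits), E[trials] = 3/p = 3/(1/5) = 15.
≈ 15.00

15.00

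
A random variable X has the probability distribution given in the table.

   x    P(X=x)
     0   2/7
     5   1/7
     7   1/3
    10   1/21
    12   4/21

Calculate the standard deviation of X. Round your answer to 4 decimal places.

4.2831

E[X] = 122/21, E[X²] = 1094/21
Var(X) = E[X²] − (E[X])² = 1094/21 − 14884/441 = 8090/441
SD(X) = √(8090/441) ≈ 4.2831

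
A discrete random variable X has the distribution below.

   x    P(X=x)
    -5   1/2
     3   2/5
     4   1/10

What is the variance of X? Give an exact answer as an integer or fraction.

1689/100

E[X] = (1/2)·(-5) + (2/5)·3 + (1/10)·4 = -9/10
E[X²] = (1/2)·25 + (2/5)·9 + (1/10)·16 = 177/10
Var(X) = 177/10 − (-9/10)² = 1689/100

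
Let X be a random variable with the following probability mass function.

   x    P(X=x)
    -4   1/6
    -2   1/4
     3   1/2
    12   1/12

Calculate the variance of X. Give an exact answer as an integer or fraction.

E[X] = (1/6)·(-4) + (1/4)·(-2) + (1/2)·3 + (1/12)·12 = 4/3
E[X²] = (1/6)·16 + (1/4)·4 + (1/2)·9 + (1/12)·144 = 121/6
Var(X) = 121/6 − (4/3)² = 331/18

331/18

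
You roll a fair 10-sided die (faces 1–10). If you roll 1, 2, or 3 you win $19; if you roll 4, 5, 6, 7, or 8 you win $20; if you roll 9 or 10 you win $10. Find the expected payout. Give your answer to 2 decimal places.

E[payout] = (1/5)·10 + (3/10)·19 + (1/2)·20 = 177/10
≈ $17.70

$17.70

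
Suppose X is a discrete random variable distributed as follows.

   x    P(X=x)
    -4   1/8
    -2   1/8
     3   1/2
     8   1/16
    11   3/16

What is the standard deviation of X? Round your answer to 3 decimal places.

E[X] = 53/16, E[X²] = 539/16
Var(X) = E[X²] − (E[X])² = 539/16 − 2809/256 = 5815/256
SD(X) = √(5815/256) ≈ 4.766

4.766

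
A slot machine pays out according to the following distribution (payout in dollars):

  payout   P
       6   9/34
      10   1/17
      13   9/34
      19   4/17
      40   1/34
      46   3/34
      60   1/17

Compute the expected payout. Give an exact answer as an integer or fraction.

E[X] = (9/34)·6 + (1/17)·10 + (9/34)·13 + (4/17)·19 + (1/34)·40 + (3/34)·46 + (1/17)·60
     = 641/34

641/34 dollars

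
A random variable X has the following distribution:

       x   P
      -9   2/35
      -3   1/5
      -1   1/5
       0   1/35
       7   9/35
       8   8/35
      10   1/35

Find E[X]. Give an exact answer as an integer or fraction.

13/5

E[X] = (2/35)·(-9) + (1/5)·(-3) + (1/5)·(-1) + (1/35)·0 + (9/35)·7 + (8/35)·8 + (1/35)·10
     = 13/5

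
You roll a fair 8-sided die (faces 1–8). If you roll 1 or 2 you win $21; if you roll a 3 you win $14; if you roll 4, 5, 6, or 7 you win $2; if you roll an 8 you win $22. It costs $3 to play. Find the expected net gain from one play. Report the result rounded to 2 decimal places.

$7.75

E[payout] = (1/2)·2 + (1/8)·14 + (1/4)·21 + (1/8)·22 = 43/4
Expected profit = 43/4 − 3 = 31/4 ≈ $7.75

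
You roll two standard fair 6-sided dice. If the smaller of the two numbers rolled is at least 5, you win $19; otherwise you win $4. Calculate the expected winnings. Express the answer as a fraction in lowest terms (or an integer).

17/3 dollars

E[payout] = (8/9)·4 + (1/9)·19 = 17/3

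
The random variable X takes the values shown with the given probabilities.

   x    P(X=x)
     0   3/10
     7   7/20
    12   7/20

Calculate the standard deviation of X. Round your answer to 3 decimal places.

4.830

E[X] = 133/20, E[X²] = 1351/20
Var(X) = E[X²] − (E[X])² = 1351/20 − 17689/400 = 9331/400
SD(X) = √(9331/400) ≈ 4.830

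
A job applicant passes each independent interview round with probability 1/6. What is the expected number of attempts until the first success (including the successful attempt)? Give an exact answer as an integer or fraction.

For a geometric distribution, E[trials] = 1/p = 1/(1/6) = 6.

6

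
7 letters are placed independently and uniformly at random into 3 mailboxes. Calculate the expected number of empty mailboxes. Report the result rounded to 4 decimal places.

Let Xⱼ=1 if mailbox j is empty. P(Xⱼ=1) = ((3-1)/3)^7 = 128/2187.
By linearity, E[#empty] = 3·128/2187 = 128/729.
≈ 0.1756

0.1756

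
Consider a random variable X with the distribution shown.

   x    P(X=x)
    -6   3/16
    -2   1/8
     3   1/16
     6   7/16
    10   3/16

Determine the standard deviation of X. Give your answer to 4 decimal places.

5.5982

E[X] = 53/16, E[X²] = 677/16
Var(X) = E[X²] − (E[X])² = 677/16 − 2809/256 = 8023/256
SD(X) = √(8023/256) ≈ 5.5982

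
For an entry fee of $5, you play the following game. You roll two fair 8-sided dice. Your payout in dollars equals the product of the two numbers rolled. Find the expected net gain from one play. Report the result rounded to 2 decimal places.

Distribution of the product of the two numbers rolled: 1 w.p. 1/64, 2 w.p. 1/32, 3 w.p. 1/32, 4 w.p. 3/64, 5 w.p. 1/32, 6 w.p. 1/16, …
E[payout] = (1/64)·1 + (1/32)·2 + (1/32)·3 + (3/64)·4 + (1/32)·5 + (1/16)·6 + (1/32)·7 + (1/16)·8 + (1/64)·9 + (1/32)·10 + (1/16)·12 + (1/32)·14 + (1/32)·15 + (3/64)·16 + (1/32)·18 + (1/32)·20 + (1/32)·21 + (1/16)·24 + (1/64)·25 + (1/32)·28 + (1/32)·30 + (1/32)·32 + (1/32)·35 + (1/64)·36 + (1/32)·40 + (1/32)·42 + (1/32)·48 + (1/64)·49 + (1/32)·56 + (1/64)·64 = 81/4
Expected profit = 81/4 − 5 = 61/4 ≈ $15.25

$15.25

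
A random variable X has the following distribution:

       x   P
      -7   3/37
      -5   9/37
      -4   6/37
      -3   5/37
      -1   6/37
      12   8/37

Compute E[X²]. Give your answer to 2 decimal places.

E[X²] = (3/37)·49 + (9/37)·25 + (6/37)·16 + (5/37)·9 + (6/37)·1 + (8/37)·144
     = 1671/37 ≈ 45.16

45.16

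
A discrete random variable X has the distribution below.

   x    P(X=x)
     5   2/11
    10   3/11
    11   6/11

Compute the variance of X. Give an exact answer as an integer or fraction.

E[X] = (2/11)·5 + (3/11)·10 + (6/11)·11 = 106/11
E[X²] = (2/11)·25 + (3/11)·100 + (6/11)·121 = 1076/11
Var(X) = 1076/11 − (106/11)² = 600/121

600/121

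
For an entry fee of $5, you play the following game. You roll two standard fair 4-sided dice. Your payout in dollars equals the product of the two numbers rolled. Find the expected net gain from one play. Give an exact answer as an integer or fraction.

Distribution of the product of the two numbers rolled: 1 w.p. 1/16, 2 w.p. 1/8, 3 w.p. 1/8, 4 w.p. 3/16, 6 w.p. 1/8, 8 w.p. 1/8, …
E[payout] = (1/16)·1 + (1/8)·2 + (1/8)·3 + (3/16)·4 + (1/8)·6 + (1/8)·8 + (1/16)·9 + (1/8)·12 + (1/16)·16 = 25/4
Expected profit = 25/4 − 5 = 5/4

5/4 dollars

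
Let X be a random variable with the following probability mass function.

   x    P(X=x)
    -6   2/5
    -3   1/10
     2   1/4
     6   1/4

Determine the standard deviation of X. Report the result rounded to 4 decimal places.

4.9810

E[X] = -7/10, E[X²] = 253/10
Var(X) = E[X²] − (E[X])² = 253/10 − 49/100 = 2481/100
SD(X) = √(2481/100) ≈ 4.9810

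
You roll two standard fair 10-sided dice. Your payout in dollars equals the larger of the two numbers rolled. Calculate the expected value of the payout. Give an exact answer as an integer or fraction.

143/20 dollars

Distribution of the larger of the two numbers rolled: 1 w.p. 1/100, 2 w.p. 3/100, 3 w.p. 1/20, 4 w.p. 7/100, 5 w.p. 9/100, 6 w.p. 11/100, …
E[payout] = (1/100)·1 + (3/100)·2 + (1/20)·3 + (7/100)·4 + (9/100)·5 + (11/100)·6 + (13/100)·7 + (3/20)·8 + (17/100)·9 + (19/100)·10 = 143/20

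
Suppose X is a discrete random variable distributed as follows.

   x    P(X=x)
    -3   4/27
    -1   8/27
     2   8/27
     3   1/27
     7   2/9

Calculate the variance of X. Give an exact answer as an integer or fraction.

E[X] = (4/27)·(-3) + (8/27)·(-1) + (8/27)·2 + (1/27)·3 + (2/9)·7 = 41/27
E[X²] = (4/27)·9 + (8/27)·1 + (8/27)·4 + (1/27)·9 + (2/9)·49 = 379/27
Var(X) = 379/27 − (41/27)² = 8552/729

8552/729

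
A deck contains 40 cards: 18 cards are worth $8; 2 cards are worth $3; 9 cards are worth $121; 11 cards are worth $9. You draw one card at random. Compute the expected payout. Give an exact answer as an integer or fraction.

E[payout] = (18/40)·8 + (2/40)·3 + (9/40)·121 + (11/40)·9 = 669/20

669/20 dollars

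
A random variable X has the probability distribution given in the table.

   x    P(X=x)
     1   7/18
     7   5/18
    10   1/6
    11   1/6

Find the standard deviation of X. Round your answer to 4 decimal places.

4.0995

E[X] = 35/6, E[X²] = 305/6
Var(X) = E[X²] − (E[X])² = 305/6 − 1225/36 = 605/36
SD(X) = √(605/36) ≈ 4.0995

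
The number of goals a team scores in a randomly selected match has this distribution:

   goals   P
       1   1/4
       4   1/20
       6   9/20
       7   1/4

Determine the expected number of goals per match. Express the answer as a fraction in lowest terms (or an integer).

E[X] = (1/4)·1 + (1/20)·4 + (9/20)·6 + (1/4)·7
     = 49/10

49/10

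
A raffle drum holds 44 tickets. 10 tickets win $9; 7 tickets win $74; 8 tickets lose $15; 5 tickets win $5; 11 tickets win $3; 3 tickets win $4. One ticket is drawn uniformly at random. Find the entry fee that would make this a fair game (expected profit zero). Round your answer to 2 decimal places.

E[payout] = (10/44)·9 + (7/44)·74 + (8/44)·(-15) + (5/44)·5 + (11/44)·3 + (3/44)·4 = 279/22
Fair fee = E[payout] = 279/22 ≈ $12.68

$12.68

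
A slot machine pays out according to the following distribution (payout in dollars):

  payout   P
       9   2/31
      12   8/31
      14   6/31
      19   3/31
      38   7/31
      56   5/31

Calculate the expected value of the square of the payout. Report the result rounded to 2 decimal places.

E[X²] = (2/31)·81 + (8/31)·144 + (6/31)·196 + (3/31)·361 + (7/31)·1444 + (5/31)·3136
     = 29361/31 ≈ 947.13

947.13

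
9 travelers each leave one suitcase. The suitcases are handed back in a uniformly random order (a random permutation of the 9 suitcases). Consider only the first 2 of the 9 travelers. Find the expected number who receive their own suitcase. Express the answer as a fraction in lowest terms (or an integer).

Let Xᵢ = 1 if person i gets their own suitcase. For each i, P(Xᵢ=1) = 1/9.
By linearity of expectation, E[X₁+…+X_2] = 2·(1/9) = 2/9.

2/9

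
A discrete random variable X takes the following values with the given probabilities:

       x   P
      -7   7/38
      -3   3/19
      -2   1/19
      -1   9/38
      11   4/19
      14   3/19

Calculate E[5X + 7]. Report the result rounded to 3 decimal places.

E[5x+7] = (7/38)·(-28) + (3/19)·(-8) + (1/19)·(-3) + (9/38)·2 + (4/19)·62 + (3/19)·77
     = 363/19 ≈ 19.105

19.105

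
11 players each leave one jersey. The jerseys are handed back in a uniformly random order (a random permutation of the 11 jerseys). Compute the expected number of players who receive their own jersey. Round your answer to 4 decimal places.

1.0000

Let Xᵢ = 1 if person i gets their own jersey. For each i, P(Xᵢ=1) = 1/11.
By linearity of expectation, E[X₁+…+X_11] = 11·(1/11) = 1.
≈ 1.0000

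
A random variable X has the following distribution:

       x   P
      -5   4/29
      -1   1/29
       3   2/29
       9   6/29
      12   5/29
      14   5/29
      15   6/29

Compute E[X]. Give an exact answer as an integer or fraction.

E[X] = (4/29)·(-5) + (1/29)·(-1) + (2/29)·3 + (6/29)·9 + (5/29)·12 + (5/29)·14 + (6/29)·15
     = 259/29

259/29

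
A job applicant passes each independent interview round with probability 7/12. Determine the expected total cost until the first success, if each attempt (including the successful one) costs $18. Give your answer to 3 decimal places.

E[#attempts] = 1/p = 12/7; E[cost] = 18·12/7 = 216/7.
≈ 30.857

$30.857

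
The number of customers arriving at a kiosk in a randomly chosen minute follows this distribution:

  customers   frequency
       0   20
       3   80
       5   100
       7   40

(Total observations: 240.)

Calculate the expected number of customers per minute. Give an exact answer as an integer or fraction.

Total = 240, so P(customers=0) = 20/240, etc.
E[X] = (1/12)·0 + (1/3)·3 + (5/12)·5 + (1/6)·7
     = 17/4

17/4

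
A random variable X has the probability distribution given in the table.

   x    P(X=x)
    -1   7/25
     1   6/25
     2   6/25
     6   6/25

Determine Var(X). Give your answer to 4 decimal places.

E[X] = (7/25)·(-1) + (6/25)·1 + (6/25)·2 + (6/25)·6 = 47/25
E[X²] = (7/25)·1 + (6/25)·1 + (6/25)·4 + (6/25)·36 = 253/25
Var(X) = 253/25 − (47/25)² = 4116/625 ≈ 6.5856

6.5856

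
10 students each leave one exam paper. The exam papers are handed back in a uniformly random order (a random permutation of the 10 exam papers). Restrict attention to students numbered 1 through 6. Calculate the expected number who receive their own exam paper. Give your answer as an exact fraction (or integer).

Let Xᵢ = 1 if person i gets their own exam paper. For each i, P(Xᵢ=1) = 1/10.
By linearity of expectation, E[X₁+…+X_6] = 6·(1/10) = 3/5.

3/5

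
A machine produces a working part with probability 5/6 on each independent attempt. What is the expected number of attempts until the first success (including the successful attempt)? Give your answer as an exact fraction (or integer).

6/5

For a geometric distribution, E[trials] = 1/p = 1/(5/6) = 6/5.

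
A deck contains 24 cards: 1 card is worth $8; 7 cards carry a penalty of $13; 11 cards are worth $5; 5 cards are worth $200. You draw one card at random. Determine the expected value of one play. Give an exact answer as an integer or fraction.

81/2 dollars

E[payout] = (1/24)·8 + (7/24)·(-13) + (11/24)·5 + (5/24)·200 = 81/2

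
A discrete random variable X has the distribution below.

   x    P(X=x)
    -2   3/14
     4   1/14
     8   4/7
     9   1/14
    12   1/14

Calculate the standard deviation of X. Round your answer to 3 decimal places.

4.415

E[X] = 83/14, E[X²] = 765/14
Var(X) = E[X²] − (E[X])² = 765/14 − 6889/196 = 3821/196
SD(X) = √(3821/196) ≈ 4.415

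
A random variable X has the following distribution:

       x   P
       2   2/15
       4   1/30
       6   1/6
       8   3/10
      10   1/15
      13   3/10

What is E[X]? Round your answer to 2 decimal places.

E[X] = (2/15)·2 + (1/30)·4 + (1/6)·6 + (3/10)·8 + (1/15)·10 + (3/10)·13
     = 251/30 ≈ 8.37

8.37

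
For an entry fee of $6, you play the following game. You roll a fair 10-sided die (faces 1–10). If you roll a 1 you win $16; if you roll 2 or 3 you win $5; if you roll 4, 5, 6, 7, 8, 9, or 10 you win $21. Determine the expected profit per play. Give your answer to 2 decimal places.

E[payout] = (1/5)·5 + (1/10)·16 + (7/10)·21 = 173/10
Expected profit = 173/10 − 6 = 113/10 ≈ $11.30

$11.30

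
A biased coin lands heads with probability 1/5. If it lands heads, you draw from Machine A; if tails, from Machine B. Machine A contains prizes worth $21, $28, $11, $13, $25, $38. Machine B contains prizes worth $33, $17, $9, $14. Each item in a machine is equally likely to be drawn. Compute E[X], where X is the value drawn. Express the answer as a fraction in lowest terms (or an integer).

287/15 dollars

E[X | Machine A] = (21 + 28 + 11 + 13 + 25 + 38)/6 = 68/3
E[X | Machine B] = (33 + 17 + 9 + 14)/4 = 73/4
E[X] = (1/5)·68/3 + (4/5)·73/4 = 287/15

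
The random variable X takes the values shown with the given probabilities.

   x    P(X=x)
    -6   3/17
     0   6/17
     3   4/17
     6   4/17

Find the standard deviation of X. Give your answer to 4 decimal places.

E[X] = 18/17, E[X²] = 288/17
Var(X) = E[X²] − (E[X])² = 288/17 − 324/289 = 4572/289
SD(X) = √(4572/289) ≈ 3.9774

3.9774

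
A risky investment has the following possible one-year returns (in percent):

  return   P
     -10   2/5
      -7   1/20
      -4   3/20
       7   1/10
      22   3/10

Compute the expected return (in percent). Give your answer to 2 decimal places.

2.35

E[X] = (2/5)·(-10) + (1/20)·(-7) + (3/20)·(-4) + (1/10)·7 + (3/10)·22
     = 47/20 ≈ 2.35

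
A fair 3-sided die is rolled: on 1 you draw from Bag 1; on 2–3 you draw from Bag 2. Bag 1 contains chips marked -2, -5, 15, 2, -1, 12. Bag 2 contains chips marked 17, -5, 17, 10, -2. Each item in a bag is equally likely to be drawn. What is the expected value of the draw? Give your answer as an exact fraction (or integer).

61/10

E[X | Bag 1] = (-2 − 5 + 15 + 2 − 1 + 12)/6 = 7/2
E[X | Bag 2] = (17 − 5 + 17 + 10 − 2)/5 = 37/5
E[X] = (1/3)·7/2 + (2/3)·37/5 = 61/10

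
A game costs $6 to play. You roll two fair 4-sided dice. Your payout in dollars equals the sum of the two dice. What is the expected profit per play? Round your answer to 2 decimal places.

-$1.00

Distribution of the sum of the two dice: 2 w.p. 1/16, 3 w.p. 1/8, 4 w.p. 3/16, 5 w.p. 1/4, 6 w.p. 3/16, 7 w.p. 1/8, …
E[payout] = (1/16)·2 + (1/8)·3 + (3/16)·4 + (1/4)·5 + (3/16)·6 + (1/8)·7 + (1/16)·8 = 5
Expected profit = 5 − 6 = -1 ≈ -$1.00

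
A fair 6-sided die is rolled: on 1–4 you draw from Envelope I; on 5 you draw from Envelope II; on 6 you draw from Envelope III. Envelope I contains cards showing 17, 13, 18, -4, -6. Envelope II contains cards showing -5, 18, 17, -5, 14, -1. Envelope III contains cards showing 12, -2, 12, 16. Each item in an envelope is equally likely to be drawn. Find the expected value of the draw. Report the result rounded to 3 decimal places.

7.706

E[X | Envelope I] = (17 + 13 + 18 − 4 − 6)/5 = 38/5
E[X | Envelope II] = (-5 + 18 + 17 − 5 + 14 − 1)/6 = 19/3
E[X | Envelope III] = (12 − 2 + 12 + 16)/4 = 19/2
E[X] = (2/3)·38/5 + (1/6)·19/3 + (1/6)·19/2 = 1387/180 ≈ 7.706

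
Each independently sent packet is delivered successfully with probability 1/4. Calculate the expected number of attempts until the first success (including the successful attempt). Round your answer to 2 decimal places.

4.00

For a geometric distribution, E[trials] = 1/p = 1/(1/4) = 4.
≈ 4.00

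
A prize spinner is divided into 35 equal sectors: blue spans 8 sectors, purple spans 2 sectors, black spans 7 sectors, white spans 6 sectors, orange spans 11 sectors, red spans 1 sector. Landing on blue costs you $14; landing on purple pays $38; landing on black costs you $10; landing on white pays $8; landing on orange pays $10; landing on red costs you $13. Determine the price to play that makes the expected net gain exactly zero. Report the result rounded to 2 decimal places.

E[payout] = (8/35)·(-14) + (2/35)·38 + (7/35)·(-10) + (6/35)·8 + (11/35)·10 + (1/35)·(-13) = 39/35
Fair fee = E[payout] = 39/35 ≈ $1.11

$1.11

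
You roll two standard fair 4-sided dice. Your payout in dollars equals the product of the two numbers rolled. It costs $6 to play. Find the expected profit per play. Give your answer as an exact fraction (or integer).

1/4 dollars

Distribution of the product of the two numbers rolled: 1 w.p. 1/16, 2 w.p. 1/8, 3 w.p. 1/8, 4 w.p. 3/16, 6 w.p. 1/8, 8 w.p. 1/8, …
E[payout] = (1/16)·1 + (1/8)·2 + (1/8)·3 + (3/16)·4 + (1/8)·6 + (1/8)·8 + (1/16)·9 + (1/8)·12 + (1/16)·16 = 25/4
Expected profit = 25/4 − 6 = 1/4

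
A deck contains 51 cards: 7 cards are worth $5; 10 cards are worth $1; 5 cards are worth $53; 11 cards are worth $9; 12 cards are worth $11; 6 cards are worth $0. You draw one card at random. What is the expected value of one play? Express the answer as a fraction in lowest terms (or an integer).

E[payout] = (7/51)·5 + (10/51)·1 + (5/51)·53 + (11/51)·9 + (12/51)·11 + (6/51)·0 = 541/51

541/51 dollars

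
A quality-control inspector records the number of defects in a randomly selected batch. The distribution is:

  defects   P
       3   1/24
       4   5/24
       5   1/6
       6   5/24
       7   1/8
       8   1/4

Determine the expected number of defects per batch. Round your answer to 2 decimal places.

E[X] = (1/24)·3 + (5/24)·4 + (1/6)·5 + (5/24)·6 + (1/8)·7 + (1/4)·8
     = 71/12 ≈ 5.92

5.92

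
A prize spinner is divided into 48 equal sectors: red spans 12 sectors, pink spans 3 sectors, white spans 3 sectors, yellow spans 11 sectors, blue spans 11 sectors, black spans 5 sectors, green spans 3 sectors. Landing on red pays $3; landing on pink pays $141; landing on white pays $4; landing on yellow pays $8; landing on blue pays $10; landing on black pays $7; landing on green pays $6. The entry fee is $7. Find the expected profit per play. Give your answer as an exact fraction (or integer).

193/24 dollars

E[payout] = (12/48)·3 + (3/48)·141 + (3/48)·4 + (11/48)·8 + (11/48)·10 + (5/48)·7 + (3/48)·6 = 361/24
Expected profit = 361/24 − 7 = 193/24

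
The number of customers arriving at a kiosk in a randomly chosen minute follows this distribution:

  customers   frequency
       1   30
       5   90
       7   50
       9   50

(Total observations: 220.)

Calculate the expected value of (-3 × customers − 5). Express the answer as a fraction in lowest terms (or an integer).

-247/11

Total = 220, so P(customers=1) = 30/220, etc.
E[-3x-5] = (3/22)·(-8) + (9/22)·(-20) + (5/22)·(-26) + (5/22)·(-32)
     = -247/11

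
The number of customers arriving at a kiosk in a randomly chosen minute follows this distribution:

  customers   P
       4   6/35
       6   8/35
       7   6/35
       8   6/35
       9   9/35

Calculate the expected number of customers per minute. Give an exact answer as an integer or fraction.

E[X] = (6/35)·4 + (8/35)·6 + (6/35)·7 + (6/35)·8 + (9/35)·9
     = 243/35

243/35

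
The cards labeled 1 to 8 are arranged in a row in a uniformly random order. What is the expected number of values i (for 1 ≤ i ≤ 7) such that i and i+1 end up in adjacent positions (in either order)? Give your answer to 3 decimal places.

1.750

For each i ∈ {1,…,7}, let Xᵢ = 1 if i and i+1 are adjacent. P(Xᵢ=1) = 2·(8−1)!/8! = 2/8.
By linearity, E[ΣXᵢ] = (7)·(2/8) = 7/4.
≈ 1.750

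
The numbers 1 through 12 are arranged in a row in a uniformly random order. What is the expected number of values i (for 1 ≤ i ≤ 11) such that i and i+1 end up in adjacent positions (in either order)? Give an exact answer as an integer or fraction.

For each i ∈ {1,…,11}, let Xᵢ = 1 if i and i+1 are adjacent. P(Xᵢ=1) = 2·(12−1)!/12! = 2/12.
By linearity, E[ΣXᵢ] = (11)·(2/12) = 11/6.

11/6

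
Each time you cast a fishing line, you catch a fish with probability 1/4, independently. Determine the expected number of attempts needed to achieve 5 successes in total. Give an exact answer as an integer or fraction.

20

By linearity (sum of 5 independent geometric waits), E[trials] = 5/p = 5/(1/4) = 20.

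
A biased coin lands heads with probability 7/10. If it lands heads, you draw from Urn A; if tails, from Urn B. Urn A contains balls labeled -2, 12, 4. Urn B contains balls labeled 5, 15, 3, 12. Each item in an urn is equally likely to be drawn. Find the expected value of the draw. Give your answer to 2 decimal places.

5.89

E[X | Urn A] = (-2 + 12 + 4)/3 = 14/3
E[X | Urn B] = (5 + 15 + 3 + 12)/4 = 35/4
E[X] = (7/10)·14/3 + (3/10)·35/4 = 707/120 ≈ 5.89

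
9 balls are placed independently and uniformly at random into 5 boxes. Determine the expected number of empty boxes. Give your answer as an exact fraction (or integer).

Let Xⱼ=1 if box j is empty. P(Xⱼ=1) = ((5-1)/5)^9 = 262144/1953125.
By linearity, E[#empty] = 5·262144/1953125 = 262144/390625.

262144/390625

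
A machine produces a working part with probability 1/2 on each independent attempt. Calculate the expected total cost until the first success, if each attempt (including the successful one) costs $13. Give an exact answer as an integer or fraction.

$26

E[#attempts] = 1/p = 2; E[cost] = 13·2 = 26.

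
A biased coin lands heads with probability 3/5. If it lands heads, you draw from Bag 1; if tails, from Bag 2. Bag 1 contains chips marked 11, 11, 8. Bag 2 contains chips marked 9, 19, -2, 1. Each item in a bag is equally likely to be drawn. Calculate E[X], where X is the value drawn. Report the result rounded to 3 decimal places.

8.700

E[X | Bag 1] = (11 + 11 + 8)/3 = 10
E[X | Bag 2] = (9 + 19 − 2 + 1)/4 = 27/4
E[X] = (3/5)·10 + (2/5)·27/4 = 87/10 ≈ 8.700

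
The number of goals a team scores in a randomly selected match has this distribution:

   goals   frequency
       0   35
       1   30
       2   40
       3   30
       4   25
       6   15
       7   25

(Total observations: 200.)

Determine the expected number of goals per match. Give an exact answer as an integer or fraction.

Total = 200, so P(goals=0) = 35/200, etc.
E[X] = (7/40)·0 + (3/20)·1 + (1/5)·2 + (3/20)·3 + (1/8)·4 + (3/40)·6 + (1/8)·7
     = 113/40

113/40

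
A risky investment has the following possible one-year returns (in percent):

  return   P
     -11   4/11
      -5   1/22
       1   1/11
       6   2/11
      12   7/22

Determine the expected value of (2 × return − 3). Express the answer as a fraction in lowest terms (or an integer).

-16/11

E[2x-3] = (4/11)·(-25) + (1/22)·(-13) + (1/11)·(-1) + (2/11)·9 + (7/22)·21
     = -16/11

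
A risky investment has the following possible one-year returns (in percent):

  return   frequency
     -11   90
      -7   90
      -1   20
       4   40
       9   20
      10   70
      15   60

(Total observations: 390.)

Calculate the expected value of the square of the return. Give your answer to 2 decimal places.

97.64

Total = 390, so P(return=-11) = 90/390, etc.
E[X²] = (3/13)·121 + (3/13)·49 + (2/39)·1 + (4/39)·16 + (2/39)·81 + (7/39)·100 + (2/13)·225
     = 3808/39 ≈ 97.64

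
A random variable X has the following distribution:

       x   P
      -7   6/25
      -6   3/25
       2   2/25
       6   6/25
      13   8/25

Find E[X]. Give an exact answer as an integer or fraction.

E[X] = (6/25)·(-7) + (3/25)·(-6) + (2/25)·2 + (6/25)·6 + (8/25)·13
     = 84/25

84/25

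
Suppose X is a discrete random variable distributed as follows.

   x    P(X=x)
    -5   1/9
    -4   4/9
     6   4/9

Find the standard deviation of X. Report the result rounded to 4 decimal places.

5.0772

E[X] = 1/3, E[X²] = 233/9
Var(X) = E[X²] − (E[X])² = 233/9 − 1/9 = 232/9
SD(X) = √(232/9) ≈ 5.0772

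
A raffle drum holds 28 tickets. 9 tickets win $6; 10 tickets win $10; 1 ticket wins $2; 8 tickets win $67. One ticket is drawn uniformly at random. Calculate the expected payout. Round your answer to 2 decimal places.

$24.71

E[payout] = (9/28)·6 + (10/28)·10 + (1/28)·2 + (8/28)·67 = 173/7
≈ $24.71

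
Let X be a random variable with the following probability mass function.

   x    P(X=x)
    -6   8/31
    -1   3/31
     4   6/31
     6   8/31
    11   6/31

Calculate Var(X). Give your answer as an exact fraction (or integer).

E[X] = (8/31)·(-6) + (3/31)·(-1) + (6/31)·4 + (8/31)·6 + (6/31)·11 = 87/31
E[X²] = (8/31)·36 + (3/31)·1 + (6/31)·16 + (8/31)·36 + (6/31)·121 = 1401/31
Var(X) = 1401/31 − (87/31)² = 35862/961

35862/961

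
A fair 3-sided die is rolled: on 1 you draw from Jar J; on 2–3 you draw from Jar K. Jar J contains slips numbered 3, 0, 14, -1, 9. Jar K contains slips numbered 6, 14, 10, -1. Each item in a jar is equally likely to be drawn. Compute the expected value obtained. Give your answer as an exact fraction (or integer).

E[X | Jar J] = (3 + 0 + 14 − 1 + 9)/5 = 5
E[X | Jar K] = (6 + 14 + 10 − 1)/4 = 29/4
E[X] = (1/3)·5 + (2/3)·29/4 = 13/2

13/2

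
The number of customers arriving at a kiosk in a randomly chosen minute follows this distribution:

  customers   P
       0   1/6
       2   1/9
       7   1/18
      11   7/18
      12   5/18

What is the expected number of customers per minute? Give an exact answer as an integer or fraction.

E[X] = (1/6)·0 + (1/9)·2 + (1/18)·7 + (7/18)·11 + (5/18)·12
     = 74/9

74/9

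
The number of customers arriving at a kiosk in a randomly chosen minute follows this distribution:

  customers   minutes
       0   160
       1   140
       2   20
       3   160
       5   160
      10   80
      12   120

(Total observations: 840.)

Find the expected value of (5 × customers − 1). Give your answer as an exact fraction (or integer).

883/42

Total = 840, so P(customers=0) = 160/840, etc.
E[5x-1] = (4/21)·(-1) + (1/6)·4 + (1/42)·9 + (4/21)·14 + (4/21)·24 + (2/21)·49 + (1/7)·59
     = 883/42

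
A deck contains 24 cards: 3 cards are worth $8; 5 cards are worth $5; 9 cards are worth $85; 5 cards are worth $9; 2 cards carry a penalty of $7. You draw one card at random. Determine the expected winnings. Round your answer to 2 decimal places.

$35.21

E[payout] = (3/24)·8 + (5/24)·5 + (9/24)·85 + (5/24)·9 + (2/24)·(-7) = 845/24
≈ $35.21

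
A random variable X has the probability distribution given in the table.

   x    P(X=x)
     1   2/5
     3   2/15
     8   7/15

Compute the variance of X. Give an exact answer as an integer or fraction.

2456/225

E[X] = (2/5)·1 + (2/15)·3 + (7/15)·8 = 68/15
E[X²] = (2/5)·1 + (2/15)·9 + (7/15)·64 = 472/15
Var(X) = 472/15 − (68/15)² = 2456/225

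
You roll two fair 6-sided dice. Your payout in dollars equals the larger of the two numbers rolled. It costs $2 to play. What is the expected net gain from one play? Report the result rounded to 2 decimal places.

$2.47

Distribution of the larger of the two numbers rolled: 1 w.p. 1/36, 2 w.p. 1/12, 3 w.p. 5/36, 4 w.p. 7/36, 5 w.p. 1/4, 6 w.p. 11/36
E[payout] = (1/36)·1 + (1/12)·2 + (5/36)·3 + (7/36)·4 + (1/4)·5 + (11/36)·6 = 161/36
Expected profit = 161/36 − 2 = 89/36 ≈ $2.47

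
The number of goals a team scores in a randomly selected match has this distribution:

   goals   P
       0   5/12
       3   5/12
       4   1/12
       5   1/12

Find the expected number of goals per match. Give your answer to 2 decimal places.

2.00

E[X] = (5/12)·0 + (5/12)·3 + (1/12)·4 + (1/12)·5
     = 2 ≈ 2.00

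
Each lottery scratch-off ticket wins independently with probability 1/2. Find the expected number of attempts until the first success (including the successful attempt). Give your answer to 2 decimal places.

2.00

For a geometric distribution, E[trials] = 1/p = 1/(1/2) = 2.
≈ 2.00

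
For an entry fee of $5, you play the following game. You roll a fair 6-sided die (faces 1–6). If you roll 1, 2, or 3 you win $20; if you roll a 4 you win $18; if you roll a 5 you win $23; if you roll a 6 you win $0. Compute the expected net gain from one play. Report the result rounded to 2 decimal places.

$11.83

E[payout] = (1/6)·0 + (1/6)·18 + (1/2)·20 + (1/6)·23 = 101/6
Expected profit = 101/6 − 5 = 71/6 ≈ $11.83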